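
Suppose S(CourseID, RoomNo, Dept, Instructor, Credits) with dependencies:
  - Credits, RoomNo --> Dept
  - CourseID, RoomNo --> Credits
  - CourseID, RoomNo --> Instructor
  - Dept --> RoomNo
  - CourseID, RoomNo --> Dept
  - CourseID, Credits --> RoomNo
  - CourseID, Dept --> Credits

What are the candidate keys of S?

{CourseID, Credits}, {CourseID, Dept}, {CourseID, RoomNo}

Attributes never on any right-hand side: {CourseID} — every candidate key must contain it.
{CourseID, Credits}⁺ = {CourseID, Credits, Dept, Instructor, RoomNo} — all of the relation — so {CourseID, Credits} is a candidate key.
{CourseID, Dept}⁺ = {CourseID, Credits, Dept, Instructor, RoomNo} — all of the relation — so {CourseID, Dept} is a candidate key.
{CourseID, RoomNo}⁺ = {CourseID, Credits, Dept, Instructor, RoomNo} — all of the relation — so {CourseID, RoomNo} is a candidate key.
No proper subset of any of these is a key, and no other minimal superkey exists.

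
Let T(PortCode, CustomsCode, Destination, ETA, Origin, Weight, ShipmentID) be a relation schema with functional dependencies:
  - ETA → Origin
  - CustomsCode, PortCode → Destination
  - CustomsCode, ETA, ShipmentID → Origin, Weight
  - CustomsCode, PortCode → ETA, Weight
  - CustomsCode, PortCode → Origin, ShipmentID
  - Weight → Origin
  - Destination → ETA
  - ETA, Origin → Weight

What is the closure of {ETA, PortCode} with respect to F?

{ETA, Origin, PortCode, Weight}

Start with {ETA, PortCode}.
ETA → Origin applies; add {Origin} → now {ETA, Origin, PortCode}.
ETA, Origin → Weight applies; add {Weight} → now {ETA, Origin, PortCode, Weight}.
No further FD applies.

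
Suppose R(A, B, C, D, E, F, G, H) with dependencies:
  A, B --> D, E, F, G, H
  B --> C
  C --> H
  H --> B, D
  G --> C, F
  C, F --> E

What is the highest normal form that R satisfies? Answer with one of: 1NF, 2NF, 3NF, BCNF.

Candidate keys: {A, B}, {A, C}, {A, G}, {A, H}. Prime attributes: {A, B, C, G, H}.
B --> C breaks BCNF: {B}⁺ = {B, C, D, H}, so {B} is not a superkey.
H --> B, D determines the non-prime attribute {D} from a non-superkey — 3NF is violated.
The proper key subset {B} of {A, B} determines non-prime {D}, so the relation is not even in 2NF.

1NF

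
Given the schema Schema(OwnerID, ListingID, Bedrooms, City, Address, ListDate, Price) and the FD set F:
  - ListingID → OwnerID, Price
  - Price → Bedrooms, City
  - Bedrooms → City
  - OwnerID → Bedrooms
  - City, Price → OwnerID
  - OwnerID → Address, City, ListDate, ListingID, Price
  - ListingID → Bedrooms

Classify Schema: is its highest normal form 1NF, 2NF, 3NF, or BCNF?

Candidate keys: {ListingID}, {OwnerID}, {Price}. Prime attributes: {ListingID, OwnerID, Price}.
For Bedrooms → City we have {Bedrooms}⁺ = {Bedrooms, City}; {Bedrooms} is not a superkey, so BCNF fails.
Bedrooms → City determines the non-prime attribute {City} from a non-superkey — 3NF is violated.
Every candidate key is a single attribute, so no partial dependency is possible; 2NF holds.

2NF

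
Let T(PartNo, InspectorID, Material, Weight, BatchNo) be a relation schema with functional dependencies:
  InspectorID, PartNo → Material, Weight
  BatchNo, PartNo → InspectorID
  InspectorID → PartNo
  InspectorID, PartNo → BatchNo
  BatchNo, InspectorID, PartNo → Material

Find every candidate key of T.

{InspectorID} is a candidate key since {InspectorID}⁺ = {BatchNo, InspectorID, Material, PartNo, Weight} covers every attribute.
{BatchNo, PartNo} is a candidate key since {BatchNo, PartNo}⁺ = {BatchNo, InspectorID, Material, PartNo, Weight} covers every attribute.
These are minimal and exhaustive — every other superkey contains one of them.

{BatchNo, PartNo}, {InspectorID}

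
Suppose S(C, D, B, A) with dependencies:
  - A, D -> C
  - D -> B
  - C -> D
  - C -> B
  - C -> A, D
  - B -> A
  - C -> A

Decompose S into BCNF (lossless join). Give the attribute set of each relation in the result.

{A, B}; {B, C, D}

Candidate keys of the original relation: {C}, {D}.
Within {A, B, C, D}: {B}⁺ ∩ {A, B, C, D} = {A, B}, not the whole set, so B -> A violates BCNF; decompose into {A, B} and {B, C, D}.
{A, B}: every determinant is a superkey — BCNF.
{B, C, D}: every determinant is a superkey — BCNF.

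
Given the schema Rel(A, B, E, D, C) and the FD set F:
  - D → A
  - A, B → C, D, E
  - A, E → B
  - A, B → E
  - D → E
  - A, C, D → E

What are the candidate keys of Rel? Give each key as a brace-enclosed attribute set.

{D}⁺ = {A, B, C, D, E}, which is every attribute, so {D} is a candidate key.
{A, B}⁺ = {A, B, C, D, E}, which is every attribute, so {A, B} is a candidate key.
{A, E}⁺ = {A, B, C, D, E}, which is every attribute, so {A, E} is a candidate key.
Any other superkey properly contains one of these, so there are no further candidate keys.

{A, B}, {A, E}, {D}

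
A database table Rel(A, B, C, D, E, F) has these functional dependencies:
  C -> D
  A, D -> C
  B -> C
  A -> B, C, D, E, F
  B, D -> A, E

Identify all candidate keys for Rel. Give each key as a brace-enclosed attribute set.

{A}, {B}

{A}⁺ = {A, B, C, D, E, F}, which is every attribute, so {A} is a candidate key.
{B}⁺ = {A, B, C, D, E, F}, which is every attribute, so {B} is a candidate key.
No proper subset of any of these is a key, and no other minimal superkey exists.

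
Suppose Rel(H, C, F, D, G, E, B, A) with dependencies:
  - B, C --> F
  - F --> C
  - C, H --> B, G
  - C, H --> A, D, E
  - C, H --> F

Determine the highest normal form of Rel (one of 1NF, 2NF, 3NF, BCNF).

3NF

Candidate keys: {C, H}, {F, H}. Prime attributes: {C, F, H}.
B, C --> F breaks BCNF: {B, C}⁺ = {B, C, F}, so {B, C} is not a superkey.
Its right-hand attributes {F} are all prime, as are those of every other non-superkey FD — the relation is in 3NF.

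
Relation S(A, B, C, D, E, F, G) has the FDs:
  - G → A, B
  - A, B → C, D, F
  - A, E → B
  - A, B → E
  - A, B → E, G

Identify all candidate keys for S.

{A, B}, {A, E}, {G}

{G} is a candidate key since {G}⁺ = {A, B, C, D, E, F, G} covers every attribute.
{A, B} is a candidate key since {A, B}⁺ = {A, B, C, D, E, F, G} covers every attribute.
{A, E} is a candidate key since {A, E}⁺ = {A, B, C, D, E, F, G} covers every attribute.
Any other superkey properly contains one of these, so there are no further candidate keys.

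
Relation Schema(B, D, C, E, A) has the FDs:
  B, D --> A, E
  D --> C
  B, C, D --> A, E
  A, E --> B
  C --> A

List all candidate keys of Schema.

{B, D}, {D, E}

No FD produces {D}, so it must be in every candidate key.
{B, D}⁺ = {A, B, C, D, E}, which is every attribute, so {B, D} is a candidate key.
{D, E}⁺ = {A, B, C, D, E}, which is every attribute, so {D, E} is a candidate key.
No proper subset of any of these is a key, and no other minimal superkey exists.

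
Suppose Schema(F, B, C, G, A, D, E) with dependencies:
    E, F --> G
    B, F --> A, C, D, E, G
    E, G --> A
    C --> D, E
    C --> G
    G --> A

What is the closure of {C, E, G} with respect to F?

Start with {C, E, G}.
E, G --> A applies; add {A} → now {A, C, E, G}.
C --> D, E applies; add {D} → now {A, C, D, E, G}.
No further FD applies.

{A, C, D, E, G}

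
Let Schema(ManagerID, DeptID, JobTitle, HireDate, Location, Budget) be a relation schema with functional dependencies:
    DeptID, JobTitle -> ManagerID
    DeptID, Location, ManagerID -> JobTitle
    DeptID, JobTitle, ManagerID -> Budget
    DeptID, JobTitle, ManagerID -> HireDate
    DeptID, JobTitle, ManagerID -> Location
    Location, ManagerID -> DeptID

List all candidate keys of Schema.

{DeptID, JobTitle} is a candidate key since {DeptID, JobTitle}⁺ = {Budget, DeptID, HireDate, JobTitle, Location, ManagerID} covers every attribute.
{Location, ManagerID} is a candidate key since {Location, ManagerID}⁺ = {Budget, DeptID, HireDate, JobTitle, Location, ManagerID} covers every attribute.
No proper subset of any of these is a key, and no other minimal superkey exists.

{DeptID, JobTitle}, {Location, ManagerID}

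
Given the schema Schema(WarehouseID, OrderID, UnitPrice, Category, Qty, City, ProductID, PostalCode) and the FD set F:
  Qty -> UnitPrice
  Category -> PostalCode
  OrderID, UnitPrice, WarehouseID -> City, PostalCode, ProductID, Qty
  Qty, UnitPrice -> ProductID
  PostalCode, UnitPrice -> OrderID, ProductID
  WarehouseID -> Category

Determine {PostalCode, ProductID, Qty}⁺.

{OrderID, PostalCode, ProductID, Qty, UnitPrice}

Start with {PostalCode, ProductID, Qty}.
Qty -> UnitPrice applies; add {UnitPrice} → now {PostalCode, ProductID, Qty, UnitPrice}.
PostalCode, UnitPrice -> OrderID, ProductID applies; add {OrderID} → now {OrderID, PostalCode, ProductID, Qty, UnitPrice}.
No further FD applies.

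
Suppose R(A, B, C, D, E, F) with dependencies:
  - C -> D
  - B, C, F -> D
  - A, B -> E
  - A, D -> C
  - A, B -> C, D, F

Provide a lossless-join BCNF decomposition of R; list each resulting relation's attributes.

Candidate key of the original relation: {A, B}.
{A, B, C, D, E, F}: {C} determines {C, D} here but is not a superkey — split on C -> D, giving {C, D} and {A, B, C, E, F}.
{C, D}: every determinant is a superkey — BCNF.
{A, B, C, E, F}: every determinant is a superkey — BCNF.

{A, B, C, E, F}; {C, D}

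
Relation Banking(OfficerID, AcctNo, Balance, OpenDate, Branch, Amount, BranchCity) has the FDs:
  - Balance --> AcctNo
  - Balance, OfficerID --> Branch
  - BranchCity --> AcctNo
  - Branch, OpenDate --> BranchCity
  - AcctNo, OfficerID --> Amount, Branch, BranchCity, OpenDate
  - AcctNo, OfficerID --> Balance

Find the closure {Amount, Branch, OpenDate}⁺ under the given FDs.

Start with {Amount, Branch, OpenDate}.
Branch, OpenDate --> BranchCity applies; add {BranchCity} → now {Amount, Branch, BranchCity, OpenDate}.
BranchCity --> AcctNo applies; add {AcctNo} → now {AcctNo, Amount, Branch, BranchCity, OpenDate}.
No further FD applies.

{AcctNo, Amount, Branch, BranchCity, OpenDate}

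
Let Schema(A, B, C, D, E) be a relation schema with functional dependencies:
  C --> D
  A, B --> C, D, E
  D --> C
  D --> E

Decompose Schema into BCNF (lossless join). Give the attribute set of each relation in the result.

{A, B, C}; {C, D, E}

Candidate key of the original relation: {A, B}.
Within {A, B, C, D, E}: {C}⁺ ∩ {A, B, C, D, E} = {C, D, E}, not the whole set, so C --> D, E violates BCNF; decompose into {C, D, E} and {A, B, C}.
{C, D, E} is in BCNF.
{A, B, C} is in BCNF.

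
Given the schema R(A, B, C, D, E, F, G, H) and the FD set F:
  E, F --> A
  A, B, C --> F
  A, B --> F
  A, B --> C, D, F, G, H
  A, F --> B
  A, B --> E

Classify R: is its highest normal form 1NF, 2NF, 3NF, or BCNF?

BCNF

Candidate keys: {A, B}, {A, F}, {E, F}. Prime attributes: {A, B, E, F}.
Every FD has a superkey on the left, so the relation is in BCNF.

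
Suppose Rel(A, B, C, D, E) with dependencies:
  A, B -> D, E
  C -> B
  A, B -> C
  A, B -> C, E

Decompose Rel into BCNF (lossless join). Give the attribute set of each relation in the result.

Candidate keys of the original relation: {A, B}, {A, C}.
{A, B, C, D, E}: {C} determines {B, C} here but is not a superkey — split on C -> B, giving {B, C} and {A, C, D, E}.
{B, C} is in BCNF.
{A, C, D, E} is in BCNF.

{A, C, D, E}; {B, C}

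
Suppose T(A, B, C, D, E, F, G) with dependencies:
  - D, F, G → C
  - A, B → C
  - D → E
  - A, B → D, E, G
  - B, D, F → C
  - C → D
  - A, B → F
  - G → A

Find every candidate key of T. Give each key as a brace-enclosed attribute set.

{B} never appears on the right of any FD, so every key must include it.
Closure of {A, B} is {A, B, C, D, E, F, G}, the whole schema; {A, B} is a candidate key.
Closure of {B, G} is {A, B, C, D, E, F, G}, the whole schema; {B, G} is a candidate key.
These are minimal and exhaustive — every other superkey contains one of them.

{A, B}, {B, G}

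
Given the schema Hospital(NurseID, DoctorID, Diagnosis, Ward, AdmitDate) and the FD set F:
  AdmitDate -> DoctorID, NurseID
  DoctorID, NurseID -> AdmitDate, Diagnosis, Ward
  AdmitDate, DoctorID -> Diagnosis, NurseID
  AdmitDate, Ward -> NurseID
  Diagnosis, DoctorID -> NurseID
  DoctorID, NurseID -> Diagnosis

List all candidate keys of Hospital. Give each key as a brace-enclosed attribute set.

{AdmitDate}, {Diagnosis, DoctorID}, {DoctorID, NurseID}

{AdmitDate}⁺ = {AdmitDate, Diagnosis, DoctorID, NurseID, Ward}, which is every attribute, so {AdmitDate} is a candidate key.
{Diagnosis, DoctorID}⁺ = {AdmitDate, Diagnosis, DoctorID, NurseID, Ward}, which is every attribute, so {Diagnosis, DoctorID} is a candidate key.
{DoctorID, NurseID}⁺ = {AdmitDate, Diagnosis, DoctorID, NurseID, Ward}, which is every attribute, so {DoctorID, NurseID} is a candidate key.
Any other superkey properly contains one of these, so there are no further candidate keys.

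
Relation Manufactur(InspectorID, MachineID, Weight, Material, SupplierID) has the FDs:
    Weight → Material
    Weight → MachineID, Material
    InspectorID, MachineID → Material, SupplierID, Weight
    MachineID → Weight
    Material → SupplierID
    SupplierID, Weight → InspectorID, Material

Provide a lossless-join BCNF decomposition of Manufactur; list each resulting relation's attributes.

{InspectorID, MachineID, Material, Weight}; {Material, SupplierID}

Candidate keys of the original relation: {MachineID}, {Weight}.
{InspectorID, MachineID, Material, SupplierID, Weight}: {Material} determines {Material, SupplierID} here but is not a superkey — split on Material → SupplierID, giving {Material, SupplierID} and {InspectorID, MachineID, Material, Weight}.
{Material, SupplierID} is in BCNF.
{InspectorID, MachineID, Material, Weight} is in BCNF.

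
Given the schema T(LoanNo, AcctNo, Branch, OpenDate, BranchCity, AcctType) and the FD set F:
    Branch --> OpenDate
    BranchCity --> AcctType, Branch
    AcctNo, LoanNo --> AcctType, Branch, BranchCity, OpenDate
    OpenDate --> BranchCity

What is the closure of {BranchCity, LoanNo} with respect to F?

Start with {BranchCity, LoanNo}.
BranchCity --> AcctType, Branch applies; add {AcctType, Branch} → now {AcctType, Branch, BranchCity, LoanNo}.
Branch --> OpenDate applies; add {OpenDate} → now {AcctType, Branch, BranchCity, LoanNo, OpenDate}.
No further FD applies.

{AcctType, Branch, BranchCity, LoanNo, OpenDate}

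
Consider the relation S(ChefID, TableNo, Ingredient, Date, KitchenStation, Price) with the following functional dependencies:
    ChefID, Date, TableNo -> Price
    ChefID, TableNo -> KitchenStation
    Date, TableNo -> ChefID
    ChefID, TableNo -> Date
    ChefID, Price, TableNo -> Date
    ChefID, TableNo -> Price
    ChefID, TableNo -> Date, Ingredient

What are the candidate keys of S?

{ChefID, TableNo}, {Date, TableNo}

Attributes never on any right-hand side: {TableNo} — every candidate key must contain it.
{ChefID, TableNo}⁺ = {ChefID, Date, Ingredient, KitchenStation, Price, TableNo}, which is every attribute, so {ChefID, TableNo} is a candidate key.
{Date, TableNo}⁺ = {ChefID, Date, Ingredient, KitchenStation, Price, TableNo}, which is every attribute, so {Date, TableNo} is a candidate key.
Any other superkey properly contains one of these, so there are no further candidate keys.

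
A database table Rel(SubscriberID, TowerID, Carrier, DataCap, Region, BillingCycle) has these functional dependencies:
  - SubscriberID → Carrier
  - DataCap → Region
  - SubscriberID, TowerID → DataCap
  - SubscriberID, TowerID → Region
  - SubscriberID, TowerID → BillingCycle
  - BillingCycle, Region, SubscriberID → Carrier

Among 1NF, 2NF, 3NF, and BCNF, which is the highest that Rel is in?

Candidate key: {SubscriberID, TowerID}. Prime attributes: {SubscriberID, TowerID}.
SubscriberID → Carrier: {SubscriberID}⁺ = {Carrier, SubscriberID}, which is not all of the attributes, so the left side is not a superkey — BCNF is violated.
SubscriberID → Carrier has non-prime {Carrier} on the right and a non-superkey on the left, so 3NF fails.
{SubscriberID} is a proper subset of the key {SubscriberID, TowerID}, and {SubscriberID}⁺ contains the non-prime attribute {Carrier} — a partial dependency, so 2NF is violated.

1NF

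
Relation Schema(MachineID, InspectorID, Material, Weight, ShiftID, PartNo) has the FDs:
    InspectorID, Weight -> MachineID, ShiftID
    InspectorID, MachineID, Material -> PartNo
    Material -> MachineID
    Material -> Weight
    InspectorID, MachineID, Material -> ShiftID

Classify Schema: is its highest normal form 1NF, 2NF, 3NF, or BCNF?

Candidate key: {InspectorID, Material}. Prime attributes: {InspectorID, Material}.
InspectorID, Weight -> MachineID, ShiftID: {InspectorID, Weight}⁺ = {InspectorID, MachineID, ShiftID, Weight}, which is not all of the attributes, so the left side is not a superkey — BCNF is violated.
InspectorID, Weight -> MachineID, ShiftID determines the non-prime attributes {MachineID, ShiftID} from a non-superkey — 3NF is violated.
{Material} is a proper subset of the key {InspectorID, Material}, and {Material}⁺ contains the non-prime attributes {MachineID, Weight} — a partial dependency, so 2NF is violated.

1NF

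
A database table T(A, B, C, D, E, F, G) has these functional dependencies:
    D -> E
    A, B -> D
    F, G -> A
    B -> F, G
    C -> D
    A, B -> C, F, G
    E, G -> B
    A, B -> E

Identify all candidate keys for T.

{B}, {C, G}, {D, G}, {E, G}

Closure of {B} is {A, B, C, D, E, F, G}, the whole schema; {B} is a candidate key.
Closure of {C, G} is {A, B, C, D, E, F, G}, the whole schema; {C, G} is a candidate key.
Closure of {D, G} is {A, B, C, D, E, F, G}, the whole schema; {D, G} is a candidate key.
Closure of {E, G} is {A, B, C, D, E, F, G}, the whole schema; {E, G} is a candidate key.
These are minimal and exhaustive — every other superkey contains one of them.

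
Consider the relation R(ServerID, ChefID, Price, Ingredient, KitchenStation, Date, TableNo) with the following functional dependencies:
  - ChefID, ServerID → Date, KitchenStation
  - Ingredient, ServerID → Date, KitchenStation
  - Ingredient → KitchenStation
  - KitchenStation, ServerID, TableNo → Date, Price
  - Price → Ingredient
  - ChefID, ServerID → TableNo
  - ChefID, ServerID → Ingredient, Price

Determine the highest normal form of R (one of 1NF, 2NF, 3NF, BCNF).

2NF

Candidate key: {ChefID, ServerID}. Prime attributes: {ChefID, ServerID}.
Ingredient, ServerID → Date, KitchenStation: {Ingredient, ServerID}⁺ = {Date, Ingredient, KitchenStation, ServerID}, which is not all of the attributes, so the left side is not a superkey — BCNF is violated.
Because {Date, KitchenStation} are non-prime and the left side of Ingredient, ServerID → Date, KitchenStation is not a superkey, the relation is not in 3NF.
No proper subset of a key has a non-prime attribute in its closure, so there is no partial dependency; 2NF holds.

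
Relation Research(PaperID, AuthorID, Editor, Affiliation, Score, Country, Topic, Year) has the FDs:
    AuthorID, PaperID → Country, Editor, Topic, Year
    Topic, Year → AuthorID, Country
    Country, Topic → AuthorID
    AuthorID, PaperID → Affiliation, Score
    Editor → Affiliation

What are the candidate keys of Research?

{AuthorID, PaperID}, {Country, PaperID, Topic}, {PaperID, Topic, Year}

Attributes never on any right-hand side: {PaperID} — every candidate key must contain it.
Closure of {AuthorID, PaperID} is {Affiliation, AuthorID, Country, Editor, PaperID, Score, Topic, Year}, the whole schema; {AuthorID, PaperID} is a candidate key.
Closure of {Country, PaperID, Topic} is {Affiliation, AuthorID, Country, Editor, PaperID, Score, Topic, Year}, the whole schema; {Country, PaperID, Topic} is a candidate key.
Closure of {PaperID, Topic, Year} is {Affiliation, AuthorID, Country, Editor, PaperID, Score, Topic, Year}, the whole schema; {PaperID, Topic, Year} is a candidate key.
These are minimal and exhaustive — every other superkey contains one of them.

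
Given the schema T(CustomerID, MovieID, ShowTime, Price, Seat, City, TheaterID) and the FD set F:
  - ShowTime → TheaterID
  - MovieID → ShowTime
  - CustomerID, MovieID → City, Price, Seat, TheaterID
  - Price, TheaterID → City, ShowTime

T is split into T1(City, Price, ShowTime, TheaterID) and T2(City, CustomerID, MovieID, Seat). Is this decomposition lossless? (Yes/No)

No

T1 ∩ T2 = {City}; its closure under F is {City}.
T1 ⊄ {City} and T2 ⊄ {City}, so the split is lossy.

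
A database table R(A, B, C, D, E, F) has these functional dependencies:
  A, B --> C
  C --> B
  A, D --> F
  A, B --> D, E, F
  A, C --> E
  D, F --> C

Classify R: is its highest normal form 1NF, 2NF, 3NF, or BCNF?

3NF

Candidate keys: {A, B}, {A, C}, {A, D}. Prime attributes: {A, B, C, D}.
C --> B: {C}⁺ = {B, C}, which is not all of the attributes, so the left side is not a superkey — BCNF is violated.
Its right-hand attributes {B} are all prime, as are those of every other non-superkey FD — the relation is in 3NF.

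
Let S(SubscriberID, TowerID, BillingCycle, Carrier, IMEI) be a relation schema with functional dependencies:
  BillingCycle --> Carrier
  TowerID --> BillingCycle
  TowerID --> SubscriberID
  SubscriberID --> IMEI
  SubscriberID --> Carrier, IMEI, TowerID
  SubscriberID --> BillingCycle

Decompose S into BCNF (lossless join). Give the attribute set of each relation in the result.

{BillingCycle, Carrier}; {BillingCycle, IMEI, SubscriberID, TowerID}

Candidate keys of the original relation: {SubscriberID}, {TowerID}.
Within {BillingCycle, Carrier, IMEI, SubscriberID, TowerID}: {BillingCycle}⁺ ∩ {BillingCycle, Carrier, IMEI, SubscriberID, TowerID} = {BillingCycle, Carrier}, not the whole set, so BillingCycle --> Carrier violates BCNF; decompose into {BillingCycle, Carrier} and {BillingCycle, IMEI, SubscriberID, TowerID}.
{BillingCycle, Carrier}: every determinant is a superkey — BCNF.
{BillingCycle, IMEI, SubscriberID, TowerID}: every determinant is a superkey — BCNF.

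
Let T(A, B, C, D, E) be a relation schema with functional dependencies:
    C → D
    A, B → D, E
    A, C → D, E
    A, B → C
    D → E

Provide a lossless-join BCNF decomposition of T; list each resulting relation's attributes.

Candidate key of the original relation: {A, B}.
{A, B, C, D, E}: {C} determines {C, D, E} here but is not a superkey — split on C → D, E, giving {C, D, E} and {A, B, C}.
{C, D, E}: {D} determines {D, E} here but is not a superkey — split on D → E, giving {D, E} and {C, D}.
{D, E}: every determinant is a superkey — BCNF.
{C, D}: every determinant is a superkey — BCNF.
{A, B, C}: every determinant is a superkey — BCNF.

{A, B, C}; {C, D}; {D, E}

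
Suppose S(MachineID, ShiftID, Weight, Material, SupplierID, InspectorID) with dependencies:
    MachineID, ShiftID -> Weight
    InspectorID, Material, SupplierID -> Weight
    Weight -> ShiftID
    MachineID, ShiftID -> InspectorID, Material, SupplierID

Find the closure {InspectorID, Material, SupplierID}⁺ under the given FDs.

{InspectorID, Material, ShiftID, SupplierID, Weight}

Start with {InspectorID, Material, SupplierID}.
InspectorID, Material, SupplierID -> Weight applies; add {Weight} → now {InspectorID, Material, SupplierID, Weight}.
Weight -> ShiftID applies; add {ShiftID} → now {InspectorID, Material, ShiftID, SupplierID, Weight}.
No further FD applies.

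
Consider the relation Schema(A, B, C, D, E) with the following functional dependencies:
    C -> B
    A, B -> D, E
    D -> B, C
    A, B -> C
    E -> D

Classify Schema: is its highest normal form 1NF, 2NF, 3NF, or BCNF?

3NF

Candidate keys: {A, B}, {A, C}, {A, D}, {A, E}. Prime attributes: {A, B, C, D, E}.
C -> B breaks BCNF: {C}⁺ = {B, C}, so {C} is not a superkey.
Its right-hand attributes {B} are all prime, as are those of every other non-superkey FD — the relation is in 3NF.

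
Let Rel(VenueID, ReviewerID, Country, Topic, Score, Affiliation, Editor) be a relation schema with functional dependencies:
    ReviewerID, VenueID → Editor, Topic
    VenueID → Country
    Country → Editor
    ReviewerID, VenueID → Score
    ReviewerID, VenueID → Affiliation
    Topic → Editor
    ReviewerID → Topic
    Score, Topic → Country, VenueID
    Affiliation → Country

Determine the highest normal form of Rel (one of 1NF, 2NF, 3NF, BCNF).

1NF

Candidate keys: {ReviewerID, Score}, {ReviewerID, VenueID}. Prime attributes: {ReviewerID, Score, VenueID}.
For VenueID → Country we have {VenueID}⁺ = {Country, Editor, VenueID}; {VenueID} is not a superkey, so BCNF fails.
VenueID → Country determines the non-prime attribute {Country} from a non-superkey — 3NF is violated.
Since {ReviewerID} ⊂ {ReviewerID, Score} and {ReviewerID}⁺ ⊇ {Editor, Topic} with {Editor, Topic} non-prime, there is a partial dependency; 2NF fails.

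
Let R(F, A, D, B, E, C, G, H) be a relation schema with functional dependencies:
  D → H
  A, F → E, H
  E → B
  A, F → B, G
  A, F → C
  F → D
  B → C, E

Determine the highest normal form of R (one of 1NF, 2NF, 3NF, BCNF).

1NF

Candidate key: {A, F}. Prime attributes: {A, F}.
D → H breaks BCNF: {D}⁺ = {D, H}, so {D} is not a superkey.
D → H has non-prime {H} on the right and a non-superkey on the left, so 3NF fails.
The proper key subset {F} of {A, F} determines non-prime {D, H}, so the relation is not even in 2NF.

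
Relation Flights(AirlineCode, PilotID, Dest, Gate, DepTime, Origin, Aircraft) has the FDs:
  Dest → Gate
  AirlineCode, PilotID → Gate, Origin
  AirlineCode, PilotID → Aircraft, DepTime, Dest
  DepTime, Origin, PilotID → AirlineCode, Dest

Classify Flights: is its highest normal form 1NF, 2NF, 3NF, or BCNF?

Candidate keys: {AirlineCode, PilotID}, {DepTime, Origin, PilotID}. Prime attributes: {AirlineCode, DepTime, Origin, PilotID}.
For Dest → Gate we have {Dest}⁺ = {Dest, Gate}; {Dest} is not a superkey, so BCNF fails.
Dest → Gate has non-prime {Gate} on the right and a non-superkey on the left, so 3NF fails.
Checking every proper subset of each key, none determines a non-prime attribute — 2NF is satisfied.

2NF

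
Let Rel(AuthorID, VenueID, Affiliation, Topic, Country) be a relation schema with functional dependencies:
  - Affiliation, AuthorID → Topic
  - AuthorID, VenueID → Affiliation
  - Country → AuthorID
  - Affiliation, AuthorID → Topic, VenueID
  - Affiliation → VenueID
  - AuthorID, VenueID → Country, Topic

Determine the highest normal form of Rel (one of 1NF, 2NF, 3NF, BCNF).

3NF

Candidate keys: {Affiliation, AuthorID}, {Affiliation, Country}, {AuthorID, VenueID}, {Country, VenueID}. Prime attributes: {Affiliation, AuthorID, Country, VenueID}.
Country → AuthorID: {Country}⁺ = {AuthorID, Country}, which is not all of the attributes, so the left side is not a superkey — BCNF is violated.
Its right-hand attributes {AuthorID} are all prime, as are those of every other non-superkey FD — the relation is in 3NF.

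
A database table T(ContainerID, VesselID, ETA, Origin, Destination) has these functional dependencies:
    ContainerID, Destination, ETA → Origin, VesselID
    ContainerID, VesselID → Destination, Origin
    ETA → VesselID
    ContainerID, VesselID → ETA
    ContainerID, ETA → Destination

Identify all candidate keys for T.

Attributes never on any right-hand side: {ContainerID} — every candidate key must contain it.
{ContainerID, ETA}⁺ = {ContainerID, Destination, ETA, Origin, VesselID} — all of the relation — so {ContainerID, ETA} is a candidate key.
{ContainerID, VesselID}⁺ = {ContainerID, Destination, ETA, Origin, VesselID} — all of the relation — so {ContainerID, VesselID} is a candidate key.
No proper subset of any of these is a key, and no other minimal superkey exists.

{ContainerID, ETA}, {ContainerID, VesselID}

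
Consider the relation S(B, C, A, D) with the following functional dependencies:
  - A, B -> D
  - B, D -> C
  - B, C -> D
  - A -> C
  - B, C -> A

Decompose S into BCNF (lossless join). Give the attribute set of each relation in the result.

{A, B, D}; {A, C}

Candidate keys of the original relation: {A, B}, {B, C}, {B, D}.
In {A, B, C, D}, {A} is not a superkey ({A}⁺ restricted to this set is {A, C}), so split on A -> C into {A, C} and {A, B, D}.
{A, C} is in BCNF.
{A, B, D} is in BCNF.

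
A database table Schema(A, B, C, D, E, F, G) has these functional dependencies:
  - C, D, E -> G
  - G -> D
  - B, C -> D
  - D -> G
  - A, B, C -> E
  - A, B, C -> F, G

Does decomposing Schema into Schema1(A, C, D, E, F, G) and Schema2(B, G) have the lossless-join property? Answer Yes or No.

Schema1 ∩ Schema2 = {G}; its closure under F is {D, G}.
Neither Schema1 nor Schema2 is contained in that closure, so the decomposition is lossy.

No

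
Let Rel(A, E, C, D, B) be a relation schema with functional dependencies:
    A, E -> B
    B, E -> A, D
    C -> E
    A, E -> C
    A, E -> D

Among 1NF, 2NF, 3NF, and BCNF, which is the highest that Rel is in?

Candidate keys: {A, C}, {A, E}, {B, C}, {B, E}. Prime attributes: {A, B, C, E}.
C -> E breaks BCNF: {C}⁺ = {C, E}, so {C} is not a superkey.
Since {E} ⊆ prime attributes and every other non-superkey FD also has a prime right side, the schema is in 3NF.

3NF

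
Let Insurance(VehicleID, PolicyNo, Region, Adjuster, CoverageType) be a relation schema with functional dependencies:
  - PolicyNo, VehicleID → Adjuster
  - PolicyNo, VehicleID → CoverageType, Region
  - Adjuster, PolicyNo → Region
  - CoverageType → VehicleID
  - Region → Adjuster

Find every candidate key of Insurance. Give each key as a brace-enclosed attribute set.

Attributes never on any right-hand side: {PolicyNo} — every candidate key must contain it.
{CoverageType, PolicyNo}⁺ = {Adjuster, CoverageType, PolicyNo, Region, VehicleID} — all of the relation — so {CoverageType, PolicyNo} is a candidate key.
{PolicyNo, VehicleID}⁺ = {Adjuster, CoverageType, PolicyNo, Region, VehicleID} — all of the relation — so {PolicyNo, VehicleID} is a candidate key.
These are minimal and exhaustive — every other superkey contains one of them.

{CoverageType, PolicyNo}, {PolicyNo, VehicleID}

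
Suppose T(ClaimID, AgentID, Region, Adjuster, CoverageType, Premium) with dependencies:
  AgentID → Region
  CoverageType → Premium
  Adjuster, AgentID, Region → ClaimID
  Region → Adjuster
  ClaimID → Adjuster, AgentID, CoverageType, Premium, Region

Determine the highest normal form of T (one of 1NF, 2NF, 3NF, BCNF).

2NF

Candidate keys: {AgentID}, {ClaimID}. Prime attributes: {AgentID, ClaimID}.
CoverageType → Premium: {CoverageType}⁺ = {CoverageType, Premium}, which is not all of the attributes, so the left side is not a superkey — BCNF is violated.
CoverageType → Premium has non-prime {Premium} on the right and a non-superkey on the left, so 3NF fails.
All keys have size 1, which rules out partial dependencies — 2NF is satisfied.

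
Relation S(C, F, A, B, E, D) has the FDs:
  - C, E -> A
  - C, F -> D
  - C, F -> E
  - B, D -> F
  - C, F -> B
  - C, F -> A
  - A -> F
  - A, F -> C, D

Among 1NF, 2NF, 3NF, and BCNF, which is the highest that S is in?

3NF

Candidate keys: {A}, {B, C, D}, {C, E}, {C, F}. Prime attributes: {A, B, C, D, E, F}.
For B, D -> F we have {B, D}⁺ = {B, D, F}; {B, D} is not a superkey, so BCNF fails.
Its right-hand attributes {F} are all prime, as are those of every other non-superkey FD — the relation is in 3NF.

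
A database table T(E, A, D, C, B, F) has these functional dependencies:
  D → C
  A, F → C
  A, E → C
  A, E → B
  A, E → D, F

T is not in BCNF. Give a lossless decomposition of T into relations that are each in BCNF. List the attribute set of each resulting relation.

{A, B, D, E, F}; {C, D}

Candidate key of the original relation: {A, E}.
Within {A, B, C, D, E, F}: {D}⁺ ∩ {A, B, C, D, E, F} = {C, D}, not the whole set, so D → C violates BCNF; decompose into {C, D} and {A, B, D, E, F}.
{C, D} has no BCNF violation.
{A, B, D, E, F} has no BCNF violation.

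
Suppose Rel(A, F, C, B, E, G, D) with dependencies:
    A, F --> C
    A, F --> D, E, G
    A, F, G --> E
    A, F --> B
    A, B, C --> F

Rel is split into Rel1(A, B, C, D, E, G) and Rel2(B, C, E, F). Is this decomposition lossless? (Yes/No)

No

Common attributes: {B, C, E}; their closure is {B, C, E}.
The closure covers neither Rel1 nor Rel2 entirely; the join is not lossless.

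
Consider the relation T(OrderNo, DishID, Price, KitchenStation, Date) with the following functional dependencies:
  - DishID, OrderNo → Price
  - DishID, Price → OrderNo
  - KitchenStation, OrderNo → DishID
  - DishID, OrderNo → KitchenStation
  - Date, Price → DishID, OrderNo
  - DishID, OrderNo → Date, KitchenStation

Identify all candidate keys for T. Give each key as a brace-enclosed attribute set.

{Date, Price}, {DishID, OrderNo}, {DishID, Price}, {KitchenStation, OrderNo}

{Date, Price} is a candidate key since {Date, Price}⁺ = {Date, DishID, KitchenStation, OrderNo, Price} covers every attribute.
{DishID, OrderNo} is a candidate key since {DishID, OrderNo}⁺ = {Date, DishID, KitchenStation, OrderNo, Price} covers every attribute.
{DishID, Price} is a candidate key since {DishID, Price}⁺ = {Date, DishID, KitchenStation, OrderNo, Price} covers every attribute.
{KitchenStation, OrderNo} is a candidate key since {KitchenStation, OrderNo}⁺ = {Date, DishID, KitchenStation, OrderNo, Price} covers every attribute.
No proper subset of any of these is a key, and no other minimal superkey exists.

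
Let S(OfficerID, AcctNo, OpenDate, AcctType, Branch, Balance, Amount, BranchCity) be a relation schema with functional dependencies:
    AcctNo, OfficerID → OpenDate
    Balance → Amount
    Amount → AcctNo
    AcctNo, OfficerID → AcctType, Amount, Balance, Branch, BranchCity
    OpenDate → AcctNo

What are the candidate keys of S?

{AcctNo, OfficerID}, {Amount, OfficerID}, {Balance, OfficerID}, {OfficerID, OpenDate}

Attributes never on any right-hand side: {OfficerID} — every candidate key must contain it.
{AcctNo, OfficerID}⁺ = {AcctNo, AcctType, Amount, Balance, Branch, BranchCity, OfficerID, OpenDate}, which is every attribute, so {AcctNo, OfficerID} is a candidate key.
{Amount, OfficerID}⁺ = {AcctNo, AcctType, Amount, Balance, Branch, BranchCity, OfficerID, OpenDate}, which is every attribute, so {Amount, OfficerID} is a candidate key.
{Balance, OfficerID}⁺ = {AcctNo, AcctType, Amount, Balance, Branch, BranchCity, OfficerID, OpenDate}, which is every attribute, so {Balance, OfficerID} is a candidate key.
{OfficerID, OpenDate}⁺ = {AcctNo, AcctType, Amount, Balance, Branch, BranchCity, OfficerID, OpenDate}, which is every attribute, so {OfficerID, OpenDate} is a candidate key.
No proper subset of any of these is a key, and no other minimal superkey exists.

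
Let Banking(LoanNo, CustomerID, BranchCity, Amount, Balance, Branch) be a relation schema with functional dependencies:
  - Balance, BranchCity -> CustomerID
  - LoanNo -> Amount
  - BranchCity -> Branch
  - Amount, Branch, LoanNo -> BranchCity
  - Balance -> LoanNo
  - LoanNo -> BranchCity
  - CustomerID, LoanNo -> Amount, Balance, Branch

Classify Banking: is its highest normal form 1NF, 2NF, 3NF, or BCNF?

1NF

Candidate keys: {Balance}, {CustomerID, LoanNo}. Prime attributes: {Balance, CustomerID, LoanNo}.
For LoanNo -> Amount we have {LoanNo}⁺ = {Amount, Branch, BranchCity, LoanNo}; {LoanNo} is not a superkey, so BCNF fails.
Because {Amount} is non-prime and the left side of LoanNo -> Amount is not a superkey, the relation is not in 3NF.
{LoanNo} is a proper subset of the key {CustomerID, LoanNo}, and {LoanNo}⁺ contains the non-prime attributes {Amount, Branch, BranchCity} — a partial dependency, so 2NF is violated.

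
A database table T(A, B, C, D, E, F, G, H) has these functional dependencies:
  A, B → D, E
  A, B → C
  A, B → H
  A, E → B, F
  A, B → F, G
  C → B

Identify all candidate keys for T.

Attributes never on any right-hand side: {A} — every candidate key must contain it.
{A, B} is a candidate key since {A, B}⁺ = {A, B, C, D, E, F, G, H} covers every attribute.
{A, C} is a candidate key since {A, C}⁺ = {A, B, C, D, E, F, G, H} covers every attribute.
{A, E} is a candidate key since {A, E}⁺ = {A, B, C, D, E, F, G, H} covers every attribute.
Any other superkey properly contains one of these, so there are no further candidate keys.

{A, B}, {A, C}, {A, E}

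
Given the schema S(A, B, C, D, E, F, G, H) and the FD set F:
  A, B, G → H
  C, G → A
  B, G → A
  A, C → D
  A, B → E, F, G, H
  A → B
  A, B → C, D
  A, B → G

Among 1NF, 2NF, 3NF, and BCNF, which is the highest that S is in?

BCNF

Candidate keys: {A}, {B, G}, {C, G}. Prime attributes: {A, B, C, G}.
The left-hand side of every FD is a superkey, so BCNF is satisfied.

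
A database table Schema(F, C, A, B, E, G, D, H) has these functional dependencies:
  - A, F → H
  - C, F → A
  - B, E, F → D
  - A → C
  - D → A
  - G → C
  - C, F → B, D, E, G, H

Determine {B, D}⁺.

{A, B, C, D}

Start with {B, D}.
D → A applies; add {A} → now {A, B, D}.
A → C applies; add {C} → now {A, B, C, D}.
No further FD applies.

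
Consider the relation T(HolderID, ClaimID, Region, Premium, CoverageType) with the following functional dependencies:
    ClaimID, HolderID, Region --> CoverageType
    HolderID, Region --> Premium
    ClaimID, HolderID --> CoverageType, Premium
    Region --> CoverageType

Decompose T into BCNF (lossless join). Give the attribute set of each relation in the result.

{ClaimID, HolderID, Region}; {CoverageType, Region}; {HolderID, Premium, Region}

Candidate key of the original relation: {ClaimID, HolderID, Region}.
In {ClaimID, CoverageType, HolderID, Premium, Region}, {HolderID, Region} is not a superkey ({HolderID, Region}⁺ restricted to this set is {CoverageType, HolderID, Premium, Region}), so split on HolderID, Region --> CoverageType, Premium into {CoverageType, HolderID, Premium, Region} and {ClaimID, HolderID, Region}.
In {CoverageType, HolderID, Premium, Region}, {Region} is not a superkey ({Region}⁺ restricted to this set is {CoverageType, Region}), so split on Region --> CoverageType into {CoverageType, Region} and {HolderID, Premium, Region}.
{CoverageType, Region} has no BCNF violation.
{HolderID, Premium, Region} has no BCNF violation.
{ClaimID, HolderID, Region} has no BCNF violation.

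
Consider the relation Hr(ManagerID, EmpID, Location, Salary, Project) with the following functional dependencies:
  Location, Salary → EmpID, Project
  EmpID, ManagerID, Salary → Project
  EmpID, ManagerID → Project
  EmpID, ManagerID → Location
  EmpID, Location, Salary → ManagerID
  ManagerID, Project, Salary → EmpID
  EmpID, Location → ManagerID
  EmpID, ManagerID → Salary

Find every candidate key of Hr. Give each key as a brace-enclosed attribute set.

{EmpID, Location}, {EmpID, ManagerID}, {Location, Salary}, {ManagerID, Project, Salary}

Closure of {EmpID, Location} is {EmpID, Location, ManagerID, Project, Salary}, the whole schema; {EmpID, Location} is a candidate key.
Closure of {EmpID, ManagerID} is {EmpID, Location, ManagerID, Project, Salary}, the whole schema; {EmpID, ManagerID} is a candidate key.
Closure of {Location, Salary} is {EmpID, Location, ManagerID, Project, Salary}, the whole schema; {Location, Salary} is a candidate key.
Closure of {ManagerID, Project, Salary} is {EmpID, Location, ManagerID, Project, Salary}, the whole schema; {ManagerID, Project, Salary} is a candidate key.
No proper subset of any of these is a key, and no other minimal superkey exists.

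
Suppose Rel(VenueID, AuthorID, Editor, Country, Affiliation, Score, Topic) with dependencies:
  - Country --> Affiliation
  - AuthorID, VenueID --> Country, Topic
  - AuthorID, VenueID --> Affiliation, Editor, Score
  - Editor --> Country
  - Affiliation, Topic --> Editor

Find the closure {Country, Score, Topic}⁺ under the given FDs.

Start with {Country, Score, Topic}.
Country --> Affiliation applies; add {Affiliation} → now {Affiliation, Country, Score, Topic}.
Affiliation, Topic --> Editor applies; add {Editor} → now {Affiliation, Country, Editor, Score, Topic}.
No further FD applies.

{Affiliation, Country, Editor, Score, Topic}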